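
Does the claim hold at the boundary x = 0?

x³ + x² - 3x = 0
x = 0: LHS = 0³ + 0² - 3·0 = 0; 0 = 0 — holds

The relation is satisfied at x = 0.

Answer: Yes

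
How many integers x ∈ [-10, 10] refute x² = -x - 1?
Counterexamples in [-10, 10]: {-10, -9, -8, -7, -6, -5, -4, -3, -2, -1, 0, 1, 2, 3, 4, 5, 6, 7, 8, 9, 10}.

Counting them gives 21 values.

Answer: 21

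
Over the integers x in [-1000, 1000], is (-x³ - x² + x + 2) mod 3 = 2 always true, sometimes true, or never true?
Holds at x = 0: LHS = (-0³ - 0² + 0 + 2) mod 3 = 2 mod 3 = 2; 2 = 2 — holds
Fails at x = 1: LHS = (-1³ - 1² + 1 + 2) mod 3 = 1 mod 3 = 1; 1 = 2 — FAILS
It is satisfied by some integers in the range but not all.

Answer: Sometimes true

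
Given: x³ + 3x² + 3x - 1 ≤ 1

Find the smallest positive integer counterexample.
Testing positive integers:
x = 1: LHS = 1³ + 3·1² + 3·1 - 1 = 6; 6 ≤ 1 — FAILS  ← smallest positive counterexample

Answer: x = 1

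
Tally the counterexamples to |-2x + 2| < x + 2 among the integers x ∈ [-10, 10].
Counterexamples in [-10, 10]: {-10, -9, -8, -7, -6, -5, -4, -3, -2, -1, 0, 4, 5, 6, 7, 8, 9, 10}.

Counting them gives 18 values.

Answer: 18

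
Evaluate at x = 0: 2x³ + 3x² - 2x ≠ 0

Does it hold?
x = 0: LHS = 2·0³ + 3·0² - 2·0 = 0; 0 ≠ 0 — FAILS

The relation fails at x = 0, so x = 0 is a counterexample.

Answer: No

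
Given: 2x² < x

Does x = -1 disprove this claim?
Substitute x = -1 into the relation:
x = -1: LHS = 2·(-1)² = 2; 2 < -1 — FAILS

Since the claim fails at x = -1, this value is a counterexample.

Answer: Yes, x = -1 is a counterexample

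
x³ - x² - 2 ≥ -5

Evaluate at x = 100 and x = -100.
x = 100: LHS = 100³ - 100² - 2 = 989998; 989998 ≥ -5 — holds
x = -100: LHS = (-100)³ - (-100)² - 2 = -1010002; -1010002 ≥ -5 — FAILS

Answer: Partially: holds for x = 100, fails for x = -100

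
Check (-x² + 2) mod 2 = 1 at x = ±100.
x = 100: LHS = (-100² + 2) mod 2 = (-9998) mod 2 = 0; 0 = 1 — FAILS
x = -100: LHS = (-(-100)² + 2) mod 2 = (-9998) mod 2 = 0; 0 = 1 — FAILS

Answer: No, fails for both x = 100 and x = -100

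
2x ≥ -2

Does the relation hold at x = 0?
x = 0: LHS = 2·0 = 0; 0 ≥ -2 — holds

The relation is satisfied at x = 0.

Answer: Yes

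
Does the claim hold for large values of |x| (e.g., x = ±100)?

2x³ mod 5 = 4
x = 100: LHS = (2·100³) mod 5 = 2000000 mod 5 = 0; 0 = 4 — FAILS
x = -100: LHS = (2·(-100)³) mod 5 = (-2000000) mod 5 = 0; 0 = 4 — FAILS

Answer: No, fails for both x = 100 and x = -100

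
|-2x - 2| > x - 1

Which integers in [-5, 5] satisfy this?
Over all integers in [-5, 5], LHS − RHS is smallest at x = -1, where it equals 2:
x = -1: LHS = |-2·(-1) - 2| = |0| = 0, RHS = (-1) - 1 = -2; 0 > -2 — holds
At the ends of the range:
x = -5: LHS = |-2·(-5) - 2| = |8| = 8, RHS = (-5) - 1 = -6; 8 > -6 — holds
x = 5: LHS = |-2·5 - 2| = |-12| = 12, RHS = 5 - 1 = 4; 12 > 4 — holds
Hence LHS − RHS is never zero or negative, i.e. LHS > RHS throughout, so the relation holds for every integer in [-5, 5].

Answer: All integers in [-5, 5]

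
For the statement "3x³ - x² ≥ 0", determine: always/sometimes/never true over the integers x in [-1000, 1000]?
Holds at x = 0: LHS = 3·0³ - 0² = 0; 0 ≥ 0 — holds
Fails at x = -1: LHS = 3·(-1)³ - (-1)² = -4; -4 ≥ 0 — FAILS
It is satisfied by some integers in the range but not all.

Answer: Sometimes true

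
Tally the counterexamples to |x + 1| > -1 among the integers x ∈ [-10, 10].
An absolute value is never negative, so the left side is ≥ 0 for every x, while the right side is -1. Tightest case in [-10, 10] is x = -1:
x = -1: LHS = |(-1) + 1| = |0| = 0; 0 > -1 — holds
Hence LHS − RHS is never zero or negative, i.e. LHS > RHS throughout, so the relation holds for every integer in [-10, 10].

No counterexample appears in that range.

Answer: 0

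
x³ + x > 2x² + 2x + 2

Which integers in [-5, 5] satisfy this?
Holds for: {3, 4, 5}
Fails for: {-5, -4, -3, -2, -1, 0, 1, 2}

Answer: {3, 4, 5}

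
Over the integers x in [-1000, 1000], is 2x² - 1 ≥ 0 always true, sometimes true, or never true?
Holds at x = 1: LHS = 2·1² - 1 = 1; 1 ≥ 0 — holds
Fails at x = 0: LHS = 2·0² - 1 = -1; -1 ≥ 0 — FAILS
It is satisfied by some integers in the range but not all.

Answer: Sometimes true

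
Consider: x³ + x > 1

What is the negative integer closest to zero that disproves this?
Testing negative integers from -1 downward:
x = -1: LHS = (-1)³ + (-1) = -2; -2 > 1 — FAILS  ← closest negative counterexample to 0

Answer: x = -1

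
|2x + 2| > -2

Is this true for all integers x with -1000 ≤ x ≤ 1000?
An absolute value is never negative, so the left side is ≥ 0 for every x, while the right side is -2. Tightest case in [-1000, 1000] is x = -1:
x = -1: LHS = |2·(-1) + 2| = |0| = 0; 0 > -2 — holds
Hence LHS − RHS is never zero or negative, i.e. LHS > RHS throughout, so the relation holds for every integer in [-1000, 1000].

No counterexample exists.

Answer: True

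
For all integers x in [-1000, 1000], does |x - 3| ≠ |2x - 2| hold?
The claim fails at x = -1:
x = -1: LHS = |(-1) - 3| = |-4| = 4, RHS = |2·(-1) - 2| = |-4| = 4; 4 ≠ 4 — FAILS

Because a single integer refutes it, the statement is false.

Answer: False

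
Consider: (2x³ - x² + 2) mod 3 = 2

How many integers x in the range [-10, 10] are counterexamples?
Counterexamples in [-10, 10]: {-8, -5, -2, 1, 4, 7, 10}.

Counting them gives 7 values.

Answer: 7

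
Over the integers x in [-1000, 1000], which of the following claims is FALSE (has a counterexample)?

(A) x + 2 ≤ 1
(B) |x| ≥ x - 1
(A) x = 0: LHS = 0 + 2 = 2; 2 ≤ 1 — FAILS

(B) Over all integers in [-1000, 1000], LHS − RHS is smallest at x = 0, where it equals 1:
x = 0: LHS = |0| = 0, RHS = 0 - 1 = -1; 0 ≥ -1 — holds
At the ends of the range:
x = -1000: LHS = |-1000| = 1000, RHS = (-1000) - 1 = -1001; 1000 ≥ -1001 — holds
x = 1000: LHS = |1000| = 1000, RHS = 1000 - 1 = 999; 1000 ≥ 999 — holds
Hence LHS − RHS is never negative, i.e. LHS ≥ RHS throughout, so the relation holds for every integer in [-1000, 1000].

Only (A) has a counterexample.

Answer: A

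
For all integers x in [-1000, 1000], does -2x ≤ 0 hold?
The claim fails at x = -1:
x = -1: LHS = -2·(-1) = 2; 2 ≤ 0 — FAILS

Because a single integer refutes it, the statement is false.

Answer: False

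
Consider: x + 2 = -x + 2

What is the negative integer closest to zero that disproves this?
Testing negative integers from -1 downward:
x = -1: LHS = (-1) + 2 = 1, RHS = -(-1) + 2 = 3; 1 = 3 — FAILS  ← closest negative counterexample to 0

Answer: x = -1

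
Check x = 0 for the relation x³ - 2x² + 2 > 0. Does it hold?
x = 0: LHS = 0³ - 2·0² + 2 = 2; 2 > 0 — holds

The relation is satisfied at x = 0.

Answer: Yes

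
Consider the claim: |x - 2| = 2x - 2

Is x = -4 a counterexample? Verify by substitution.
Substitute x = -4 into the relation:
x = -4: LHS = |(-4) - 2| = |-6| = 6, RHS = 2·(-4) - 2 = -10; 6 = -10 — FAILS

Since the claim fails at x = -4, this value is a counterexample.

Answer: Yes, x = -4 is a counterexample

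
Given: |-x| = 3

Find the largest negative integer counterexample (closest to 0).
Testing negative integers from -1 downward:
x = -1: LHS = |-(-1)| = |1| = 1; 1 = 3 — FAILS  ← closest negative counterexample to 0

Answer: x = -1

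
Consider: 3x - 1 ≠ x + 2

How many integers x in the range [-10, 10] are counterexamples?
Track d = LHS − RHS over the integers in [-10, 10]. Equality would need d = 0, but d changes sign only between consecutive integers, jumping over 0:
x = 1: LHS = 3·1 - 1 = 2, RHS = 1 + 2 = 3; 2 ≠ 3 — holds  (d = -1)
x = 2: LHS = 3·2 - 1 = 5, RHS = 2 + 2 = 4; 5 ≠ 4 — holds  (d = 1)
Away from these crossings d keeps a constant sign, and checking every integer in [-10, 10] confirms d ≠ 0 throughout. Hence the two sides are never equal, so the relation holds for every integer in [-10, 10].

No counterexample appears in that range.

Answer: 0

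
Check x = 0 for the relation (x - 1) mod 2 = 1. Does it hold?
x = 0: LHS = (0 - 1) mod 2 = (-1) mod 2 = 1; 1 = 1 — holds

The relation is satisfied at x = 0.

Answer: Yes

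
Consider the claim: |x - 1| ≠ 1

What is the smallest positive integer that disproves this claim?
Testing positive integers:
x = 1: LHS = |1 - 1| = |0| = 0; 0 ≠ 1 — holds
x = 2: LHS = |2 - 1| = |1| = 1; 1 ≠ 1 — FAILS  ← smallest positive counterexample

Answer: x = 2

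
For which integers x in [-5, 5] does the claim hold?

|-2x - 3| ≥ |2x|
Holds for: {0, 1, 2, 3, 4, 5}
Fails for: {-5, -4, -3, -2, -1}

Answer: {0, 1, 2, 3, 4, 5}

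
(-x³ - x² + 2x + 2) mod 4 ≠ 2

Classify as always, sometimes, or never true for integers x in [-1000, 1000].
Holds at x = -1: LHS = (-(-1)³ - (-1)² + 2·(-1) + 2) mod 4 = 0 mod 4 = 0; 0 ≠ 2 — holds
Fails at x = 0: LHS = (-0³ - 0² + 2·0 + 2) mod 4 = 2 mod 4 = 2; 2 ≠ 2 — FAILS
It is satisfied by some integers in the range but not all.

Answer: Sometimes true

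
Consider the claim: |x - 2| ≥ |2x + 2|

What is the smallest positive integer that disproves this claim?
Testing positive integers:
x = 1: LHS = |1 - 2| = |-1| = 1, RHS = |2·1 + 2| = |4| = 4; 1 ≥ 4 — FAILS  ← smallest positive counterexample

Answer: x = 1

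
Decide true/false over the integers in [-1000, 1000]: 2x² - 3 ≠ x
The claim fails at x = -1:
x = -1: LHS = 2·(-1)² - 3 = -1; -1 ≠ -1 — FAILS

Because a single integer refutes it, the statement is false.

Answer: False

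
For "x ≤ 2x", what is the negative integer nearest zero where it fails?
Testing negative integers from -1 downward:
x = -1: RHS = 2·(-1) = -2; -1 ≤ -2 — FAILS  ← closest negative counterexample to 0

Answer: x = -1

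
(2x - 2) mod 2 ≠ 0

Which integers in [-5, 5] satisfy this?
For a polynomial with integer coefficients, its value mod 2 depends only on x mod 2, so it suffices to check one representative of each residue class, x = 0, 1:
x = 0: LHS = (2·0 - 2) mod 2 = (-2) mod 2 = 0; 0 ≠ 0 — FAILS
x = 1: LHS = (2·1 - 2) mod 2 = 0 mod 2 = 0; 0 ≠ 0 — FAILS
The relation fails in every residue class, so the claimed relation (≠) fails for every integer in [-5, 5].

Answer: None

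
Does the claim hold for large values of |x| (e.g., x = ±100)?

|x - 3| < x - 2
x = 100: LHS = |100 - 3| = |97| = 97, RHS = 100 - 2 = 98; 97 < 98 — holds
x = -100: LHS = |(-100) - 3| = |-103| = 103, RHS = (-100) - 2 = -102; 103 < -102 — FAILS

Answer: Partially: holds for x = 100, fails for x = -100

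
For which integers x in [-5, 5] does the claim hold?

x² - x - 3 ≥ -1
Holds for: {-5, -4, -3, -2, -1, 2, 3, 4, 5}
Fails for: {0, 1}

Answer: {-5, -4, -3, -2, -1, 2, 3, 4, 5}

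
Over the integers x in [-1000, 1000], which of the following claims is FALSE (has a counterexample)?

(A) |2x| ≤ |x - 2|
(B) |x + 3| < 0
(A) x = 1: LHS = |2·1| = |2| = 2, RHS = |1 - 2| = |-1| = 1; 2 ≤ 1 — FAILS
(B) x = 0: LHS = |0 + 3| = |3| = 3; 3 < 0 — FAILS

Answer: Both A and B are false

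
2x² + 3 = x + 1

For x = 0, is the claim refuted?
Substitute x = 0 into the relation:
x = 0: LHS = 2·0² + 3 = 3, RHS = 0 + 1 = 1; 3 = 1 — FAILS

Since the claim fails at x = 0, this value is a counterexample.

Answer: Yes, x = 0 is a counterexample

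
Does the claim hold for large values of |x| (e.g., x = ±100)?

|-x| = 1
x = 100: LHS = |-100| = 100; 100 = 1 — FAILS
x = -100: LHS = |-(-100)| = |100| = 100; 100 = 1 — FAILS

Answer: No, fails for both x = 100 and x = -100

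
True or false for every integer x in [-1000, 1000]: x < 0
The claim fails at x = 0:
x = 0: 0 < 0 — FAILS

Because a single integer refutes it, the statement is false.

Answer: False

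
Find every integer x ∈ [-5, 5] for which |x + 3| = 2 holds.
Holds for: {-5, -1}
Fails for: {-4, -3, -2, 0, 1, 2, 3, 4, 5}

Answer: {-5, -1}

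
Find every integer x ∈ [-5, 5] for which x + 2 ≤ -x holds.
Holds for: {-5, -4, -3, -2, -1}
Fails for: {0, 1, 2, 3, 4, 5}

Answer: {-5, -4, -3, -2, -1}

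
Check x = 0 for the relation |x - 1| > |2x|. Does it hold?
x = 0: LHS = |0 - 1| = |-1| = 1, RHS = |2·0| = |0| = 0; 1 > 0 — holds

The relation is satisfied at x = 0.

Answer: Yes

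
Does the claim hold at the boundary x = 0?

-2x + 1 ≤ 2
x = 0: LHS = -2·0 + 1 = 1; 1 ≤ 2 — holds

The relation is satisfied at x = 0.

Answer: Yes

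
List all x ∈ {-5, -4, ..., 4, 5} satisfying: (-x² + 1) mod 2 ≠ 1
Holds for: {-5, -3, -1, 1, 3, 5}
Fails for: {-4, -2, 0, 2, 4}

Answer: {-5, -3, -1, 1, 3, 5}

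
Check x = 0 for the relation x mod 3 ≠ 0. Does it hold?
x = 0: LHS = 0 mod 3 = 0; 0 ≠ 0 — FAILS

The relation fails at x = 0, so x = 0 is a counterexample.

Answer: No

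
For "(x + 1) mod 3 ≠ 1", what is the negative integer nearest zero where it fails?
Testing negative integers from -1 downward:
x = -1: LHS = ((-1) + 1) mod 3 = 0 mod 3 = 0; 0 ≠ 1 — holds
x = -2: LHS = ((-2) + 1) mod 3 = (-1) mod 3 = 2; 2 ≠ 1 — holds
x = -3: LHS = ((-3) + 1) mod 3 = (-2) mod 3 = 1; 1 ≠ 1 — FAILS  ← closest negative counterexample to 0

Answer: x = -3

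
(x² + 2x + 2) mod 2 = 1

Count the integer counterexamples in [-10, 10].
Counterexamples in [-10, 10]: {-10, -8, -6, -4, -2, 0, 2, 4, 6, 8, 10}.

Counting them gives 11 values.

Answer: 11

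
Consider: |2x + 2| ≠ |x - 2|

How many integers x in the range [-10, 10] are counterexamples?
Counterexamples in [-10, 10]: {-4, 0}.

Counting them gives 2 values.

Answer: 2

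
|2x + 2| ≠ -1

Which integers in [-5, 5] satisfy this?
An absolute value is never negative, so the left side is ≥ 0 for every x, while the right side is -1. Tightest case in [-5, 5] is x = -1:
x = -1: LHS = |2·(-1) + 2| = |0| = 0; 0 ≠ -1 — holds
Hence LHS − RHS is never 0, i.e. the two sides are never equal, so the relation holds for every integer in [-5, 5].

Answer: All integers in [-5, 5]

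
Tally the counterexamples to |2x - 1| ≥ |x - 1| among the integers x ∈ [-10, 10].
Over all integers in [-10, 10], LHS − RHS is smallest at x = 0, where it equals 0:
x = 0: LHS = |2·0 - 1| = |-1| = 1, RHS = |0 - 1| = |-1| = 1; 1 ≥ 1 — holds
At the ends of the range:
x = -10: LHS = |2·(-10) - 1| = |-21| = 21, RHS = |(-10) - 1| = |-11| = 11; 21 ≥ 11 — holds
x = 10: LHS = |2·10 - 1| = |19| = 19, RHS = |10 - 1| = |9| = 9; 19 ≥ 9 — holds
Hence LHS − RHS is never negative, i.e. LHS ≥ RHS throughout, so the relation holds for every integer in [-10, 10].

No counterexample appears in that range.

Answer: 0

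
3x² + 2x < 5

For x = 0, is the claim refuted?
Substitute x = 0 into the relation:
x = 0: LHS = 3·0² + 2·0 = 0; 0 < 5 — holds

The claim holds here, so x = 0 is not a counterexample. (A counterexample exists elsewhere, e.g. x = 1.)

Answer: No, x = 0 is not a counterexample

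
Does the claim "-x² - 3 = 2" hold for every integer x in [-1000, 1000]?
The claim fails at x = 0:
x = 0: LHS = -0² - 3 = -3; -3 = 2 — FAILS

Because a single integer refutes it, the statement is false.

Answer: False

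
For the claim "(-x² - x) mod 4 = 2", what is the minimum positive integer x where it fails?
Testing positive integers:
x = 1: LHS = (-1² - 1) mod 4 = (-2) mod 4 = 2; 2 = 2 — holds
x = 2: LHS = (-2² - 2) mod 4 = (-6) mod 4 = 2; 2 = 2 — holds
x = 3: LHS = (-3² - 3) mod 4 = (-12) mod 4 = 0; 0 = 2 — FAILS  ← smallest positive counterexample

Answer: x = 3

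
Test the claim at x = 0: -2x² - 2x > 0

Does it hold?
x = 0: LHS = -2·0² - 2·0 = 0; 0 > 0 — FAILS

The relation fails at x = 0, so x = 0 is a counterexample.

Answer: No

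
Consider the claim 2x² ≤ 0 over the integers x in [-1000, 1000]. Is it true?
The claim fails at x = 1:
x = 1: LHS = 2·1² = 2; 2 ≤ 0 — FAILS

Because a single integer refutes it, the statement is false.

Answer: False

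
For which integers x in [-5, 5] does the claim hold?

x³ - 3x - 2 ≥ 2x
Holds for: {-2, -1, 3, 4, 5}
Fails for: {-5, -4, -3, 0, 1, 2}

Answer: {-2, -1, 3, 4, 5}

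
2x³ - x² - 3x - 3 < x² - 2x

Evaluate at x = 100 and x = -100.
x = 100: LHS = 2·100³ - 100² - 3·100 - 3 = 1989697, RHS = 100² - 2·100 = 9800; 1989697 < 9800 — FAILS
x = -100: LHS = 2·(-100)³ - (-100)² - 3·(-100) - 3 = -2009703, RHS = (-100)² - 2·(-100) = 10200; -2009703 < 10200 — holds

Answer: Partially: fails for x = 100, holds for x = -100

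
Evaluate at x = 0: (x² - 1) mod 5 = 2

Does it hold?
x = 0: LHS = (0² - 1) mod 5 = (-1) mod 5 = 4; 4 = 2 — FAILS

The relation fails at x = 0, so x = 0 is a counterexample.

Answer: No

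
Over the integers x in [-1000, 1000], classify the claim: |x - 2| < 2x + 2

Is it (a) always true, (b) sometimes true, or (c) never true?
Holds at x = 1: LHS = |1 - 2| = |-1| = 1, RHS = 2·1 + 2 = 4; 1 < 4 — holds
Fails at x = 0: LHS = |0 - 2| = |-2| = 2, RHS = 2·0 + 2 = 2; 2 < 2 — FAILS
It is satisfied by some integers in the range but not all.

Answer: Sometimes true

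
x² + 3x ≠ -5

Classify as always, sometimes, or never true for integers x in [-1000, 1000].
Over all integers in [-1000, 1000], LHS − RHS is always positive; it is smallest at x = -1, where it equals 3:
x = -1: LHS = (-1)² + 3·(-1) = -2; -2 ≠ -5 — holds
At the ends of the range:
x = -1000: LHS = (-1000)² + 3·(-1000) = 997000; 997000 ≠ -5 — holds
x = 1000: LHS = 1000² + 3·1000 = 1003000; 1003000 ≠ -5 — holds
Hence LHS − RHS is never 0, i.e. the two sides are never equal, so the relation holds for every integer in [-1000, 1000].

No counterexample exists.

Answer: Always true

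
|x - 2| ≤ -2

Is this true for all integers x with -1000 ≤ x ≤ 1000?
The claim fails at x = 0:
x = 0: LHS = |0 - 2| = |-2| = 2; 2 ≤ -2 — FAILS

Because a single integer refutes it, the statement is false.

Answer: False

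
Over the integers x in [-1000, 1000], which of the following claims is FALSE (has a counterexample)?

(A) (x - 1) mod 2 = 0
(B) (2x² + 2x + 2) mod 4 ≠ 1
(A) x = 0: LHS = (0 - 1) mod 2 = (-1) mod 2 = 1; 1 = 0 — FAILS

(B) For a polynomial with integer coefficients, its value mod 4 depends only on x mod 4, so it suffices to check one representative of each residue class, x = 0, 1, 2, 3:
x = 0: LHS = (2·0² + 2·0 + 2) mod 4 = 2 mod 4 = 2; 2 ≠ 1 — holds
x = 1: LHS = (2·1² + 2·1 + 2) mod 4 = 6 mod 4 = 2; 2 ≠ 1 — holds
x = 2: LHS = (2·2² + 2·2 + 2) mod 4 = 14 mod 4 = 2; 2 ≠ 1 — holds
x = 3: LHS = (2·3² + 2·3 + 2) mod 4 = 26 mod 4 = 2; 2 ≠ 1 — holds
The relation holds in every residue class, so the relation holds for every integer in [-1000, 1000].

Only (A) has a counterexample.

Answer: A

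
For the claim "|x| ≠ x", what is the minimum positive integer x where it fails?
Testing positive integers:
x = 1: LHS = |1| = 1; 1 ≠ 1 — FAILS  ← smallest positive counterexample

Answer: x = 1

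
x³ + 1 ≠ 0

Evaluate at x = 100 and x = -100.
x = 100: LHS = 100³ + 1 = 1000001; 1000001 ≠ 0 — holds
x = -100: LHS = (-100)³ + 1 = -999999; -999999 ≠ 0 — holds

Answer: Yes, holds for both x = 100 and x = -100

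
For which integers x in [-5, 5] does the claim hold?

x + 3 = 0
Holds for: {-3}
Fails for: {-5, -4, -2, -1, 0, 1, 2, 3, 4, 5}

Answer: {-3}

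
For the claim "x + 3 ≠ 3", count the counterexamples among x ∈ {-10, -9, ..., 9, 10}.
Counterexamples in [-10, 10]: {0}.

Counting them gives 1 values.

Answer: 1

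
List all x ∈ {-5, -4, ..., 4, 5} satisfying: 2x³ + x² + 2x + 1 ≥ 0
Holds for: {0, 1, 2, 3, 4, 5}
Fails for: {-5, -4, -3, -2, -1}

Answer: {0, 1, 2, 3, 4, 5}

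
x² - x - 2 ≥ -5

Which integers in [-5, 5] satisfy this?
Over all integers in [-5, 5], LHS − RHS is smallest at x = 0, where it equals 3:
x = 0: LHS = 0² - 0 - 2 = -2; -2 ≥ -5 — holds
At the ends of the range:
x = -5: LHS = (-5)² - (-5) - 2 = 28; 28 ≥ -5 — holds
x = 5: LHS = 5² - 5 - 2 = 18; 18 ≥ -5 — holds
Hence LHS − RHS is never negative, i.e. LHS ≥ RHS throughout, so the relation holds for every integer in [-5, 5].

Answer: All integers in [-5, 5]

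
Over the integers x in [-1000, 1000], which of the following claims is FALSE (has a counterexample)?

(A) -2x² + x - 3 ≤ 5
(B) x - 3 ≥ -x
(A) Over all integers in [-1000, 1000], LHS − RHS is largest at x = 0, where it equals -8:
x = 0: LHS = -2·0² + 0 - 3 = -3; -3 ≤ 5 — holds
At the ends of the range:
x = -1000: LHS = -2·(-1000)² + (-1000) - 3 = -2001003; -2001003 ≤ 5 — holds
x = 1000: LHS = -2·1000² + 1000 - 3 = -1999003; -1999003 ≤ 5 — holds
Hence LHS − RHS is never positive, i.e. LHS ≤ RHS throughout, so the relation holds for every integer in [-1000, 1000].

(B) x = 0: LHS = 0 - 3 = -3, RHS = -0 = 0; -3 ≥ 0 — FAILS

Only (B) has a counterexample.

Answer: B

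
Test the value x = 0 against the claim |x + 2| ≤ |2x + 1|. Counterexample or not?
Substitute x = 0 into the relation:
x = 0: LHS = |0 + 2| = |2| = 2, RHS = |2·0 + 1| = |1| = 1; 2 ≤ 1 — FAILS

Since the claim fails at x = 0, this value is a counterexample.

Answer: Yes, x = 0 is a counterexample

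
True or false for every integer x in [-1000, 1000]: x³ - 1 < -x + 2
The claim fails at x = 2:
x = 2: LHS = 2³ - 1 = 7, RHS = -2 + 2 = 0; 7 < 0 — FAILS

Because a single integer refutes it, the statement is false.

Answer: False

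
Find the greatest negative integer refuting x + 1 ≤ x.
Testing negative integers from -1 downward:
x = -1: LHS = (-1) + 1 = 0; 0 ≤ -1 — FAILS  ← closest negative counterexample to 0

Answer: x = -1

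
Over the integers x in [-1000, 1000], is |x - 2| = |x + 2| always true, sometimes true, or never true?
Holds at x = 0: LHS = |0 - 2| = |-2| = 2, RHS = |0 + 2| = |2| = 2; 2 = 2 — holds
Fails at x = 1: LHS = |1 - 2| = |-1| = 1, RHS = |1 + 2| = |3| = 3; 1 = 3 — FAILS
It is satisfied by some integers in the range but not all.

Answer: Sometimes true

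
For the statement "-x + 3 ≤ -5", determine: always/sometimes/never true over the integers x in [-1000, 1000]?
Holds at x = 8: LHS = -8 + 3 = -5; -5 ≤ -5 — holds
Fails at x = 0: LHS = -0 + 3 = 3; 3 ≤ -5 — FAILS
It is satisfied by some integers in the range but not all.

Answer: Sometimes true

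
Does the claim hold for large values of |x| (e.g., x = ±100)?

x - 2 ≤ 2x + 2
x = 100: LHS = 100 - 2 = 98, RHS = 2·100 + 2 = 202; 98 ≤ 202 — holds
x = -100: LHS = (-100) - 2 = -102, RHS = 2·(-100) + 2 = -198; -102 ≤ -198 — FAILS

Answer: Partially: holds for x = 100, fails for x = -100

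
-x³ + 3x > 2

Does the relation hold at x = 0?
x = 0: LHS = -0³ + 3·0 = 0; 0 > 2 — FAILS

The relation fails at x = 0, so x = 0 is a counterexample.

Answer: No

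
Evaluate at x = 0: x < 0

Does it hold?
x = 0: 0 < 0 — FAILS

The relation fails at x = 0, so x = 0 is a counterexample.

Answer: No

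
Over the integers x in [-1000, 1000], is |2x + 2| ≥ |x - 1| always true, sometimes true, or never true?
Holds at x = 0: LHS = |2·0 + 2| = |2| = 2, RHS = |0 - 1| = |-1| = 1; 2 ≥ 1 — holds
Fails at x = -1: LHS = |2·(-1) + 2| = |0| = 0, RHS = |(-1) - 1| = |-2| = 2; 0 ≥ 2 — FAILS
It is satisfied by some integers in the range but not all.

Answer: Sometimes true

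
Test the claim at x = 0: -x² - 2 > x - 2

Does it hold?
x = 0: LHS = -0² - 2 = -2, RHS = 0 - 2 = -2; -2 > -2 — FAILS

The relation fails at x = 0, so x = 0 is a counterexample.

Answer: No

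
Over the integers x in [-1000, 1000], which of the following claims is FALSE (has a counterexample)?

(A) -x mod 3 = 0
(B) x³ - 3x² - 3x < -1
(A) x = 1: LHS = (-1) mod 3 = 2; 2 = 0 — FAILS
(B) x = 0: LHS = 0³ - 3·0² - 3·0 = 0; 0 < -1 — FAILS

Answer: Both A and B are false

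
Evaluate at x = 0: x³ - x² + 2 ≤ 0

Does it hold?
x = 0: LHS = 0³ - 0² + 2 = 2; 2 ≤ 0 — FAILS

The relation fails at x = 0, so x = 0 is a counterexample.

Answer: No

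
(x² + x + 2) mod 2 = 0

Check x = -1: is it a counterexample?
Substitute x = -1 into the relation:
x = -1: LHS = ((-1)² + (-1) + 2) mod 2 = 2 mod 2 = 0; 0 = 0 — holds

The relation holds at x = -1, so it is not a counterexample.

Answer: No, x = -1 is not a counterexample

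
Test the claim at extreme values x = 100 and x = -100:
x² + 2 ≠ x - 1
x = 100: LHS = 100² + 2 = 10002, RHS = 100 - 1 = 99; 10002 ≠ 99 — holds
x = -100: LHS = (-100)² + 2 = 10002, RHS = (-100) - 1 = -101; 10002 ≠ -101 — holds

Answer: Yes, holds for both x = 100 and x = -100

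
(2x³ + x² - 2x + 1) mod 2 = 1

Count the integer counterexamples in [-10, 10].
Counterexamples in [-10, 10]: {-9, -7, -5, -3, -1, 1, 3, 5, 7, 9}.

Counting them gives 10 values.

Answer: 10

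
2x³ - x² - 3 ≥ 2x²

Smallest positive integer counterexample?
Testing positive integers:
x = 1: LHS = 2·1³ - 1² - 3 = -2, RHS = 2·1² = 2; -2 ≥ 2 — FAILS  ← smallest positive counterexample

Answer: x = 1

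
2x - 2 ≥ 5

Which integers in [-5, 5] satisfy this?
Holds for: {4, 5}
Fails for: {-5, -4, -3, -2, -1, 0, 1, 2, 3}

Answer: {4, 5}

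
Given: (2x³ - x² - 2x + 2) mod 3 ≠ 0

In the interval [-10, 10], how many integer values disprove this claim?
For a polynomial with integer coefficients, its value mod 3 depends only on x mod 3, so it suffices to check one representative of each residue class, x = 0, 1, 2:
x = 0: LHS = (2·0³ - 0² - 2·0 + 2) mod 3 = 2 mod 3 = 2; 2 ≠ 0 — holds
x = 1: LHS = (2·1³ - 1² - 2·1 + 2) mod 3 = 1 mod 3 = 1; 1 ≠ 0 — holds
x = 2: LHS = (2·2³ - 2² - 2·2 + 2) mod 3 = 10 mod 3 = 1; 1 ≠ 0 — holds
The relation holds in every residue class, so the relation holds for every integer in [-10, 10].

No counterexample appears in that range.

Answer: 0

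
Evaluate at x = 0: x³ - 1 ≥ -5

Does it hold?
x = 0: LHS = 0³ - 1 = -1; -1 ≥ -5 — holds

The relation is satisfied at x = 0.

Answer: Yes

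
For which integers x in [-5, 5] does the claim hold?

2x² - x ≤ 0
Holds for: {0}
Fails for: {-5, -4, -3, -2, -1, 1, 2, 3, 4, 5}

Answer: {0}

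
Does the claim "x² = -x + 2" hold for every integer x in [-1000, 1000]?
The claim fails at x = 0:
x = 0: LHS = 0² = 0, RHS = -0 + 2 = 2; 0 = 2 — FAILS

Because a single integer refutes it, the statement is false.

Answer: False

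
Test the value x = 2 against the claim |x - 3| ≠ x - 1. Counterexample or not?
Substitute x = 2 into the relation:
x = 2: LHS = |2 - 3| = |-1| = 1, RHS = 2 - 1 = 1; 1 ≠ 1 — FAILS

Since the claim fails at x = 2, this value is a counterexample.

Answer: Yes, x = 2 is a counterexample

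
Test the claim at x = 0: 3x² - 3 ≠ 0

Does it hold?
x = 0: LHS = 3·0² - 3 = -3; -3 ≠ 0 — holds

The relation is satisfied at x = 0.

Answer: Yes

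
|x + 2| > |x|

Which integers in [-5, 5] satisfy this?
Holds for: {0, 1, 2, 3, 4, 5}
Fails for: {-5, -4, -3, -2, -1}

Answer: {0, 1, 2, 3, 4, 5}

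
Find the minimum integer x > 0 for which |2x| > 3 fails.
Testing positive integers:
x = 1: LHS = |2·1| = |2| = 2; 2 > 3 — FAILS  ← smallest positive counterexample

Answer: x = 1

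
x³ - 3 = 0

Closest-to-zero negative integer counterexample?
Testing negative integers from -1 downward:
x = -1: LHS = (-1)³ - 3 = -4; -4 = 0 — FAILS  ← closest negative counterexample to 0

Answer: x = -1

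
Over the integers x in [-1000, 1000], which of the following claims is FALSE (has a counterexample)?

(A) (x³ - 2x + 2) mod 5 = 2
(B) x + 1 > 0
(A) x = 1: LHS = (1³ - 2·1 + 2) mod 5 = 1 mod 5 = 1; 1 = 2 — FAILS
(B) x = -1: LHS = (-1) + 1 = 0; 0 > 0 — FAILS

Answer: Both A and B are false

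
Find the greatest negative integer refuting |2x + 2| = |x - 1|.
Testing negative integers from -1 downward:
x = -1: LHS = |2·(-1) + 2| = |0| = 0, RHS = |(-1) - 1| = |-2| = 2; 0 = 2 — FAILS  ← closest negative counterexample to 0

Answer: x = -1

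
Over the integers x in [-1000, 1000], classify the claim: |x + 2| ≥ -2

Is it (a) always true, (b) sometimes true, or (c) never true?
An absolute value is never negative, so the left side is ≥ 0 for every x, while the right side is -2. Tightest case in [-1000, 1000] is x = -2:
x = -2: LHS = |(-2) + 2| = |0| = 0; 0 ≥ -2 — holds
Hence LHS − RHS is never negative, i.e. LHS ≥ RHS throughout, so the relation holds for every integer in [-1000, 1000].

No counterexample exists.

Answer: Always true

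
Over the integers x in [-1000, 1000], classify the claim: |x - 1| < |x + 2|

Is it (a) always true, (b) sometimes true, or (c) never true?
Holds at x = 0: LHS = |0 - 1| = |-1| = 1, RHS = |0 + 2| = |2| = 2; 1 < 2 — holds
Fails at x = -1: LHS = |(-1) - 1| = |-2| = 2, RHS = |(-1) + 2| = |1| = 1; 2 < 1 — FAILS
It is satisfied by some integers in the range but not all.

Answer: Sometimes true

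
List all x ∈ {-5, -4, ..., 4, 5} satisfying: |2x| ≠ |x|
Holds for: {-5, -4, -3, -2, -1, 1, 2, 3, 4, 5}
Fails for: {0}

Answer: {-5, -4, -3, -2, -1, 1, 2, 3, 4, 5}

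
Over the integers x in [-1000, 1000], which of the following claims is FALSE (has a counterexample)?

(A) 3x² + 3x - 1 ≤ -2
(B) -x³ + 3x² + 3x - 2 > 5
(A) x = 0: LHS = 3·0² + 3·0 - 1 = -1; -1 ≤ -2 — FAILS
(B) x = 0: LHS = -0³ + 3·0² + 3·0 - 2 = -2; -2 > 5 — FAILS

Answer: Both A and B are false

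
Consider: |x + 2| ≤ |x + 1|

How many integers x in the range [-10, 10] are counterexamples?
Counterexamples in [-10, 10]: {-1, 0, 1, 2, 3, 4, 5, 6, 7, 8, 9, 10}.

Counting them gives 12 values.

Answer: 12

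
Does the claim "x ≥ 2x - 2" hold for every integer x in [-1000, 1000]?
The claim fails at x = 3:
x = 3: RHS = 2·3 - 2 = 4; 3 ≥ 4 — FAILS

Because a single integer refutes it, the statement is false.

Answer: False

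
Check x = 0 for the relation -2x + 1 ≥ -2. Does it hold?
x = 0: LHS = -2·0 + 1 = 1; 1 ≥ -2 — holds

The relation is satisfied at x = 0.

Answer: Yes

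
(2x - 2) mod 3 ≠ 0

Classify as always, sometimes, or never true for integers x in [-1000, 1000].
Holds at x = 0: LHS = (2·0 - 2) mod 3 = (-2) mod 3 = 1; 1 ≠ 0 — holds
Fails at x = 1: LHS = (2·1 - 2) mod 3 = 0 mod 3 = 0; 0 ≠ 0 — FAILS
It is satisfied by some integers in the range but not all.

Answer: Sometimes true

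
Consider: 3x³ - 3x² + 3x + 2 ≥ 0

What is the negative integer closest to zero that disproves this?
Testing negative integers from -1 downward:
x = -1: LHS = 3·(-1)³ - 3·(-1)² + 3·(-1) + 2 = -7; -7 ≥ 0 — FAILS  ← closest negative counterexample to 0

Answer: x = -1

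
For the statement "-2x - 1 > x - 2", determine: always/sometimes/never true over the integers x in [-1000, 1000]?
Holds at x = 0: LHS = -2·0 - 1 = -1, RHS = 0 - 2 = -2; -1 > -2 — holds
Fails at x = 1: LHS = -2·1 - 1 = -3, RHS = 1 - 2 = -1; -3 > -1 — FAILS
It is satisfied by some integers in the range but not all.

Answer: Sometimes true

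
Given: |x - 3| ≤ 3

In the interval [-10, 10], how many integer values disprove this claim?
Counterexamples in [-10, 10]: {-10, -9, -8, -7, -6, -5, -4, -3, -2, -1, 7, 8, 9, 10}.

Counting them gives 14 values.

Answer: 14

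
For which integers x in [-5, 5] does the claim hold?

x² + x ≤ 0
Holds for: {-1, 0}
Fails for: {-5, -4, -3, -2, 1, 2, 3, 4, 5}

Answer: {-1, 0}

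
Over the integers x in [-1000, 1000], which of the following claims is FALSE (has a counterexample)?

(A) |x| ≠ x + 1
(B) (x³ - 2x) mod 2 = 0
(A) Track d = LHS − RHS over the integers in [-1000, 1000]. Equality would need d = 0, but d changes sign only between consecutive integers, jumping over 0:
x = -1: LHS = |-1| = 1, RHS = (-1) + 1 = 0; 1 ≠ 0 — holds  (d = 1)
x = 0: LHS = |0| = 0, RHS = 0 + 1 = 1; 0 ≠ 1 — holds  (d = -1)
Away from these crossings d keeps a constant sign, and checking every integer in [-1000, 1000] confirms d ≠ 0 throughout. Hence the two sides are never equal, so the relation holds for every integer in [-1000, 1000].

(B) x = 1: LHS = (1³ - 2·1) mod 2 = (-1) mod 2 = 1; 1 = 0 — FAILS

Only (B) has a counterexample.

Answer: B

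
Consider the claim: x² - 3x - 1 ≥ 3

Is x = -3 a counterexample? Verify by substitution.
Substitute x = -3 into the relation:
x = -3: LHS = (-3)² - 3·(-3) - 1 = 17; 17 ≥ 3 — holds

The claim holds here, so x = -3 is not a counterexample. (A counterexample exists elsewhere, e.g. x = 0.)

Answer: No, x = -3 is not a counterexample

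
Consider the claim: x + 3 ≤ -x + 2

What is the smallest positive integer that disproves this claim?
Testing positive integers:
x = 1: LHS = 1 + 3 = 4, RHS = -1 + 2 = 1; 4 ≤ 1 — FAILS  ← smallest positive counterexample

Answer: x = 1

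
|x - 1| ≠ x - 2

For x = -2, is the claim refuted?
Substitute x = -2 into the relation:
x = -2: LHS = |(-2) - 1| = |-3| = 3, RHS = (-2) - 2 = -4; 3 ≠ -4 — holds

The relation holds at x = -2, so it is not a counterexample.

Answer: No, x = -2 is not a counterexample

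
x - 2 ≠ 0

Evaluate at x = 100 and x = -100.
x = 100: LHS = 100 - 2 = 98; 98 ≠ 0 — holds
x = -100: LHS = (-100) - 2 = -102; -102 ≠ 0 — holds

Answer: Yes, holds for both x = 100 and x = -100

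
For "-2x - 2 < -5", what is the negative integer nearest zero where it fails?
Testing negative integers from -1 downward:
x = -1: LHS = -2·(-1) - 2 = 0; 0 < -5 — FAILS  ← closest negative counterexample to 0

Answer: x = -1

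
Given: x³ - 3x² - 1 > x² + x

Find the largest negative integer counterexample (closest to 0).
Testing negative integers from -1 downward:
x = -1: LHS = (-1)³ - 3·(-1)² - 1 = -5, RHS = (-1)² + (-1) = 0; -5 > 0 — FAILS  ← closest negative counterexample to 0

Answer: x = -1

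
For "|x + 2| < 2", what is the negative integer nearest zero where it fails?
Testing negative integers from -1 downward:
x = -1: LHS = |(-1) + 2| = |1| = 1; 1 < 2 — holds
x = -2: LHS = |(-2) + 2| = |0| = 0; 0 < 2 — holds
x = -3: LHS = |(-3) + 2| = |-1| = 1; 1 < 2 — holds
x = -4: LHS = |(-4) + 2| = |-2| = 2; 2 < 2 — FAILS  ← closest negative counterexample to 0

Answer: x = -4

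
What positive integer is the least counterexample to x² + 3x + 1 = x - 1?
Testing positive integers:
x = 1: LHS = 1² + 3·1 + 1 = 5, RHS = 1 - 1 = 0; 5 = 0 — FAILS  ← smallest positive counterexample

Answer: x = 1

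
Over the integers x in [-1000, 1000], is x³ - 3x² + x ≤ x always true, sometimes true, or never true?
Holds at x = 0: LHS = 0³ - 3·0² + 0 = 0; 0 ≤ 0 — holds
Fails at x = 4: LHS = 4³ - 3·4² + 4 = 20; 20 ≤ 4 — FAILS
It is satisfied by some integers in the range but not all.

Answer: Sometimes true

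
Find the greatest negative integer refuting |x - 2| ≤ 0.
Testing negative integers from -1 downward:
x = -1: LHS = |(-1) - 2| = |-3| = 3; 3 ≤ 0 — FAILS  ← closest negative counterexample to 0

Answer: x = -1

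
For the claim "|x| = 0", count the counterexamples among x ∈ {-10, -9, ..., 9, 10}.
Counterexamples in [-10, 10]: {-10, -9, -8, -7, -6, -5, -4, -3, -2, -1, 1, 2, 3, 4, 5, 6, 7, 8, 9, 10}.

Counting them gives 20 values.

Answer: 20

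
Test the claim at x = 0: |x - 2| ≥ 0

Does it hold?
x = 0: LHS = |0 - 2| = |-2| = 2; 2 ≥ 0 — holds

The relation is satisfied at x = 0.

Answer: Yes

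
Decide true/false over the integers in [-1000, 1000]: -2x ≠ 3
Track d = LHS − RHS over the integers in [-1000, 1000]. Equality would need d = 0, but d changes sign only between consecutive integers, jumping over 0:
x = -2: LHS = -2·(-2) = 4; 4 ≠ 3 — holds  (d = 1)
x = -1: LHS = -2·(-1) = 2; 2 ≠ 3 — holds  (d = -1)
Away from these crossings d keeps a constant sign, and checking every integer in [-1000, 1000] confirms d ≠ 0 throughout. Hence the two sides are never equal, so the relation holds for every integer in [-1000, 1000].

No counterexample exists.

Answer: True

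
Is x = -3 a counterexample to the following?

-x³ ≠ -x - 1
Substitute x = -3 into the relation:
x = -3: LHS = -(-3)³ = 27, RHS = -(-3) - 1 = 2; 27 ≠ 2 — holds

The relation holds at x = -3, so it is not a counterexample.

Answer: No, x = -3 is not a counterexample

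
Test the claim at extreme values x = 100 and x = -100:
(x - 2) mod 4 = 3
x = 100: LHS = (100 - 2) mod 4 = 98 mod 4 = 2; 2 = 3 — FAILS
x = -100: LHS = ((-100) - 2) mod 4 = (-102) mod 4 = 2; 2 = 3 — FAILS

Answer: No, fails for both x = 100 and x = -100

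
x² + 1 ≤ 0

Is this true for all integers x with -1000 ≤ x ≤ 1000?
The claim fails at x = 0:
x = 0: LHS = 0² + 1 = 1; 1 ≤ 0 — FAILS

Because a single integer refutes it, the statement is false.

Answer: False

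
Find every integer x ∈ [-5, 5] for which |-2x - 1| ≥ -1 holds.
An absolute value is never negative, so the left side is ≥ 0 for every x, while the right side is -1. Tightest case in [-5, 5] is x = 0:
x = 0: LHS = |-2·0 - 1| = |-1| = 1; 1 ≥ -1 — holds
Hence LHS − RHS is never negative, i.e. LHS ≥ RHS throughout, so the relation holds for every integer in [-5, 5].

Answer: All integers in [-5, 5]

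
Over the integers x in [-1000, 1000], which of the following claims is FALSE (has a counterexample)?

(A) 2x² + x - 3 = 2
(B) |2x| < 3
(A) x = 0: LHS = 2·0² + 0 - 3 = -3; -3 = 2 — FAILS
(B) x = 2: LHS = |2·2| = |4| = 4; 4 < 3 — FAILS

Answer: Both A and B are false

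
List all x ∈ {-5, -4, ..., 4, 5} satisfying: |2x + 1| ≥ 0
An absolute value is never negative, so the left side is ≥ 0 for every x, while the right side is 0. Tightest case in [-5, 5] is x = 0:
x = 0: LHS = |2·0 + 1| = |1| = 1; 1 ≥ 0 — holds
Hence LHS − RHS is never negative, i.e. LHS ≥ RHS throughout, so the relation holds for every integer in [-5, 5].

Answer: All integers in [-5, 5]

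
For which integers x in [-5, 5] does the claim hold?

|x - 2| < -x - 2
Over all integers in [-5, 5], LHS − RHS is smallest at x = 0, where it equals 4:
x = 0: LHS = |0 - 2| = |-2| = 2, RHS = -0 - 2 = -2; 2 < -2 — FAILS
At the ends of the range:
x = -5: LHS = |(-5) - 2| = |-7| = 7, RHS = -(-5) - 2 = 3; 7 < 3 — FAILS
x = 5: LHS = |5 - 2| = |3| = 3, RHS = -5 - 2 = -7; 3 < -7 — FAILS
Hence LHS − RHS is never negative, i.e. LHS ≥ RHS throughout, so the claimed relation (<) fails for every integer in [-5, 5].

Answer: None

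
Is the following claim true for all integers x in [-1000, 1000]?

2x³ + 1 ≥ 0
The claim fails at x = -1:
x = -1: LHS = 2·(-1)³ + 1 = -1; -1 ≥ 0 — FAILS

Because a single integer refutes it, the statement is false.

Answer: False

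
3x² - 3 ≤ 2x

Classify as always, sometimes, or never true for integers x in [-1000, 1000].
Holds at x = 0: LHS = 3·0² - 3 = -3, RHS = 2·0 = 0; -3 ≤ 0 — holds
Fails at x = -1: LHS = 3·(-1)² - 3 = 0, RHS = 2·(-1) = -2; 0 ≤ -2 — FAILS
It is satisfied by some integers in the range but not all.

Answer: Sometimes true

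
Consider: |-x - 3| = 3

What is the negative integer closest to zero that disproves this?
Testing negative integers from -1 downward:
x = -1: LHS = |-(-1) - 3| = |-2| = 2; 2 = 3 — FAILS  ← closest negative counterexample to 0

Answer: x = -1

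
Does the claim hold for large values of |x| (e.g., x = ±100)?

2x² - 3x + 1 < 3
x = 100: LHS = 2·100² - 3·100 + 1 = 19701; 19701 < 3 — FAILS
x = -100: LHS = 2·(-100)² - 3·(-100) + 1 = 20301; 20301 < 3 — FAILS

Answer: No, fails for both x = 100 and x = -100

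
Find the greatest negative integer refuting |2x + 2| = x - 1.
Testing negative integers from -1 downward:
x = -1: LHS = |2·(-1) + 2| = |0| = 0, RHS = (-1) - 1 = -2; 0 = -2 — FAILS  ← closest negative counterexample to 0

Answer: x = -1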